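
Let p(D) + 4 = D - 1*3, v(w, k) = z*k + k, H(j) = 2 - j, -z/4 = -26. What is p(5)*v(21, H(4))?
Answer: 420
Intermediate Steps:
z = 104 (z = -4*(-26) = 104)
v(w, k) = 105*k (v(w, k) = 104*k + k = 105*k)
p(D) = -7 + D (p(D) = -4 + (D - 1*3) = -4 + (D - 3) = -4 + (-3 + D) = -7 + D)
p(5)*v(21, H(4)) = (-7 + 5)*(105*(2 - 1*4)) = -210*(2 - 4) = -210*(-2) = -2*(-210) = 420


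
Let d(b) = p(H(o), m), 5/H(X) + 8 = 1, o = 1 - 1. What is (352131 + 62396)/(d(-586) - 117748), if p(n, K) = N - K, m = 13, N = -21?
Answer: -414527/117782 ≈ -3.5194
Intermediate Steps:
o = 0
H(X) = -5/7 (H(X) = 5/(-8 + 1) = 5/(-7) = 5*(-⅐) = -5/7)
p(n, K) = -21 - K
d(b) = -34 (d(b) = -21 - 1*13 = -21 - 13 = -34)
(352131 + 62396)/(d(-586) - 117748) = (352131 + 62396)/(-34 - 117748) = 414527/(-117782) = 414527*(-1/117782) = -414527/117782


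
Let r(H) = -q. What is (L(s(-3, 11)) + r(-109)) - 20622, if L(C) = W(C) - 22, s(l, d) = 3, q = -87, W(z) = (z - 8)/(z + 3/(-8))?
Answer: -431737/21 ≈ -20559.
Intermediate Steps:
W(z) = (-8 + z)/(-3/8 + z) (W(z) = (-8 + z)/(z + 3*(-⅛)) = (-8 + z)/(z - 3/8) = (-8 + z)/(-3/8 + z))
L(C) = -22 + 8*(-8 + C)/(-3 + 8*C) (L(C) = 8*(-8 + C)/(-3 + 8*C) - 22 = -22 + 8*(-8 + C)/(-3 + 8*C))
r(H) = 87 (r(H) = -1*(-87) = 87)
(L(s(-3, 11)) + r(-109)) - 20622 = (2*(1 - 84*3)/(-3 + 8*3) + 87) - 20622 = (2*(1 - 252)/(-3 + 24) + 87) - 20622 = (2*(-251)/21 + 87) - 20622 = (2*(1/21)*(-251) + 87) - 20622 = (-502/21 + 87) - 20622 = 1325/21 - 20622 = -431737/21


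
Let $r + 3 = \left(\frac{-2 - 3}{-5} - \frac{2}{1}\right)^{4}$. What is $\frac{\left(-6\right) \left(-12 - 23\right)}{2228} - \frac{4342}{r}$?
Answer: $\frac{2418599}{1114} \approx 2171.1$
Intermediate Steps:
$r = -2$ ($r = -3 + \left(\frac{-2 - 3}{-5} - \frac{2}{1}\right)^{4} = -3 + \left(\left(-5\right) \left(- \frac{1}{5}\right) - 2\right)^{4} = -3 + \left(1 - 2\right)^{4} = -3 + \left(-1\right)^{4} = -3 + 1 = -2$)
$\frac{\left(-6\right) \left(-12 - 23\right)}{2228} - \frac{4342}{r} = \frac{\left(-6\right) \left(-12 - 23\right)}{2228} - \frac{4342}{-2} = \left(-6\right) \left(-35\right) \frac{1}{2228} - -2171 = 210 \cdot \frac{1}{2228} + 2171 = \frac{105}{1114} + 2171 = \frac{2418599}{1114}$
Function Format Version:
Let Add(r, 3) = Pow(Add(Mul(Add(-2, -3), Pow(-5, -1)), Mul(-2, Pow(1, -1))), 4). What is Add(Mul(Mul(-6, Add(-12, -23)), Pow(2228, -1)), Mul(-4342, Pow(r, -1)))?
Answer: Rational(2418599, 1114) ≈ 2171.1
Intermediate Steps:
r = -2 (r = Add(-3, Pow(Add(Mul(Add(-2, -3), Pow(-5, -1)), Mul(-2, Pow(1, -1))), 4)) = Add(-3, Pow(Add(Mul(-5, Rational(-1, 5)), Mul(-2, 1)), 4)) = Add(-3, Pow(Add(1, -2), 4)) = Add(-3, Pow(-1, 4)) = Add(-3, 1) = -2)
Add(Mul(Mul(-6, Add(-12, -23)), Pow(2228, -1)), Mul(-4342, Pow(r, -1))) = Add(Mul(Mul(-6, Add(-12, -23)), Pow(2228, -1)), Mul(-4342, Pow(-2, -1))) = Add(Mul(Mul(-6, -35), Rational(1, 2228)), Mul(-4342, Rational(-1, 2))) = Add(Mul(210, Rational(1, 2228)), 2171) = Add(Rational(105, 1114), 2171) = Rational(2418599, 1114)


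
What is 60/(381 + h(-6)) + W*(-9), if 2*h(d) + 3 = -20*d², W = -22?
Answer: 2614/13 ≈ 201.08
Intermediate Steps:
h(d) = -3/2 - 10*d² (h(d) = -3/2 + (-20*d²)/2 = -3/2 - 10*d²)
60/(381 + h(-6)) + W*(-9) = 60/(381 + (-3/2 - 10*(-6)²)) - 22*(-9) = 60/(381 + (-3/2 - 10*36)) + 198 = 60/(381 + (-3/2 - 360)) + 198 = 60/(381 - 723/2) + 198 = 60/(39/2) + 198 = 60*(2/39) + 198 = 40/13 + 198 = 2614/13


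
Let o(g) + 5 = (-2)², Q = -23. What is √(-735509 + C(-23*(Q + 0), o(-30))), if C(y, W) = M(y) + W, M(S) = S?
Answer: 13*I*√4349 ≈ 857.31*I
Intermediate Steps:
o(g) = -1 (o(g) = -5 + (-2)² = -5 + 4 = -1)
C(y, W) = W + y (C(y, W) = y + W = W + y)
√(-735509 + C(-23*(Q + 0), o(-30))) = √(-735509 + (-1 - 23*(-23 + 0))) = √(-735509 + (-1 - 23*(-23))) = √(-735509 + (-1 + 529)) = √(-735509 + 528) = √(-734981) = 13*I*√4349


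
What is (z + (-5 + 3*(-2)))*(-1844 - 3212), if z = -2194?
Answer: 11148480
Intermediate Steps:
(z + (-5 + 3*(-2)))*(-1844 - 3212) = (-2194 + (-5 + 3*(-2)))*(-1844 - 3212) = (-2194 + (-5 - 6))*(-5056) = (-2194 - 11)*(-5056) = -2205*(-5056) = 11148480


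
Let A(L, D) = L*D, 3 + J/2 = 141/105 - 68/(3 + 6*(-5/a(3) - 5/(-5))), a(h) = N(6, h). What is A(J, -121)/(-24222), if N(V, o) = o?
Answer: 8514/12845 ≈ 0.66283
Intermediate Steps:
a(h) = h
J = 4644/35 (J = -6 + 2*(141/105 - 68/(3 + 6*(-5/3 - 5/(-5)))) = -6 + 2*(141*(1/105) - 68/(3 + 6*(-5*1/3 - 5*(-1/5)))) = -6 + 2*(47/35 - 68/(3 + 6*(-5/3 + 1))) = -6 + 2*(47/35 - 68/(3 + 6*(-2/3))) = -6 + 2*(47/35 - 68/(3 - 4)) = -6 + 2*(47/35 - 68/(-1)) = -6 + 2*(47/35 - 68*(-1)) = -6 + 2*(47/35 + 68) = -6 + 2*(2427/35) = -6 + 4854/35 = 4644/35 ≈ 132.69)
A(L, D) = D*L
A(J, -121)/(-24222) = -121*4644/35/(-24222) = -561924/35*(-1/24222) = 8514/12845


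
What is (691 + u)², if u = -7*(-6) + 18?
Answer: 564001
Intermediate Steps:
u = 60 (u = 42 + 18 = 60)
(691 + u)² = (691 + 60)² = 751² = 564001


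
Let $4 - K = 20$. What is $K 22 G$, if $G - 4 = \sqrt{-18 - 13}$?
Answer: $-1408 - 352 i \sqrt{31} \approx -1408.0 - 1959.9 i$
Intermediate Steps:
$G = 4 + i \sqrt{31}$ ($G = 4 + \sqrt{-18 - 13} = 4 + \sqrt{-31} = 4 + i \sqrt{31} \approx 4.0 + 5.5678 i$)
$K = -16$ ($K = 4 - 20 = -16$)
$K 22 G = \left(-16\right) 22 \left(4 + i \sqrt{31}\right) = - 352 \left(4 + i \sqrt{31}\right) = -1408 - 352 i \sqrt{31}$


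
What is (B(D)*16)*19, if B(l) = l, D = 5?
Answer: 1520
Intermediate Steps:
(B(D)*16)*19 = (5*16)*19 = 80*19 = 1520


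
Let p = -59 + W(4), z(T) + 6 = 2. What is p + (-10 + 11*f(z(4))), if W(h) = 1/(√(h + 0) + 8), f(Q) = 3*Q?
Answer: -2009/10 ≈ -200.90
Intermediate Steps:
z(T) = -4 (z(T) = -6 + 2 = -4)
W(h) = 1/(8 + √h) (W(h) = 1/(√h + 8) = 1/(8 + √h))
p = -589/10 (p = -59 + 1/(8 + √4) = -59 + 1/(8 + 2) = -59 + 1/10 = -59 + ⅒ = -589/10 ≈ -58.900)
p + (-10 + 11*f(z(4))) = -589/10 + (-10 + 11*(3*(-4))) = -589/10 + (-10 + 11*(-12)) = -589/10 + (-10 - 132) = -589/10 - 142 = -2009/10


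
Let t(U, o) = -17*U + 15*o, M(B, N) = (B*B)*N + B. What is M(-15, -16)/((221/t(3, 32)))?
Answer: -119295/17 ≈ -7017.4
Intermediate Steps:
M(B, N) = B + N*B**2 (M(B, N) = B**2*N + B = N*B**2 + B = B + N*B**2)
M(-15, -16)/((221/t(3, 32))) = (-15*(1 - 15*(-16)))/((221/(-17*3 + 15*32))) = (-15*(1 + 240))/((221/(-51 + 480))) = (-15*241)/((221/429)) = -3615/(221*(1/429)) = -3615/17/33 = -3615*33/17 = -119295/17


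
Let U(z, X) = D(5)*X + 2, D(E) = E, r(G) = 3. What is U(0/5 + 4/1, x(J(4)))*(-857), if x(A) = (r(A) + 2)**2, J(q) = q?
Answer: -108839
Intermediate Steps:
x(A) = 25 (x(A) = (3 + 2)**2 = 5**2 = 25)
U(z, X) = 2 + 5*X (U(z, X) = 5*X + 2 = 2 + 5*X)
U(0/5 + 4/1, x(J(4)))*(-857) = (2 + 5*25)*(-857) = (2 + 125)*(-857) = 127*(-857) = -108839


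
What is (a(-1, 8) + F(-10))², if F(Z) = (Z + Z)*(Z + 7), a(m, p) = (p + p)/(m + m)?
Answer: 2704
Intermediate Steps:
a(m, p) = p/m (a(m, p) = (2*p)/((2*m)) = (2*p)*(1/(2*m)) = p/m)
F(Z) = 2*Z*(7 + Z) (F(Z) = (2*Z)*(7 + Z) = 2*Z*(7 + Z))
(a(-1, 8) + F(-10))² = (8/(-1) + 2*(-10)*(7 - 10))² = (8*(-1) + 2*(-10)*(-3))² = (-8 + 60)² = 52² = 2704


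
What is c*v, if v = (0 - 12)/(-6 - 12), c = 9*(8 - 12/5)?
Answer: 168/5 ≈ 33.600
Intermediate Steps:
c = 252/5 (c = 9*(8 - 12*⅕) = 9*(8 - 12/5) = 9*(28/5) = 252/5 ≈ 50.400)
v = ⅔ (v = -12/(-18) = -12*(-1/18) = ⅔ ≈ 0.66667)
c*v = (252/5)*(⅔) = 168/5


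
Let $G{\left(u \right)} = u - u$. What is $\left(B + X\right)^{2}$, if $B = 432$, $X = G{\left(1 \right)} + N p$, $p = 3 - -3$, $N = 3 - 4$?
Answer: $181476$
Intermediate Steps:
$G{\left(u \right)} = 0$
$N = -1$
$p = 6$ ($p = 3 + 3 = 6$)
$X = -6$ ($X = 0 - 6 = -6$)
$\left(B + X\right)^{2} = \left(432 - 6\right)^{2} = 426^{2} = 181476$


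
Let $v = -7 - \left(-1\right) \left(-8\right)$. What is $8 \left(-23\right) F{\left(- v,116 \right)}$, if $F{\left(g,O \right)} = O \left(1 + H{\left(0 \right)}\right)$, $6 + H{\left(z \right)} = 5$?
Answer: $0$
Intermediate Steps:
$H{\left(z \right)} = -1$ ($H{\left(z \right)} = -6 + 5 = -1$)
$v = -15$ ($v = -7 - 8 = -15$)
$F{\left(g,O \right)} = 0$ ($F{\left(g,O \right)} = O \left(1 - 1\right) = O 0 = 0$)
$8 \left(-23\right) F{\left(- v,116 \right)} = 8 \left(-23\right) 0 = \left(-184\right) 0 = 0$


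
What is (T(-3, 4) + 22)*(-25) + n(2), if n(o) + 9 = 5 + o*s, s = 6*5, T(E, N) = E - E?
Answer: -494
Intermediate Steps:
T(E, N) = 0
s = 30
n(o) = -4 + 30*o (n(o) = -9 + (5 + o*30) = -9 + (5 + 30*o) = -4 + 30*o)
(T(-3, 4) + 22)*(-25) + n(2) = (0 + 22)*(-25) + (-4 + 30*2) = 22*(-25) + (-4 + 60) = -550 + 56 = -494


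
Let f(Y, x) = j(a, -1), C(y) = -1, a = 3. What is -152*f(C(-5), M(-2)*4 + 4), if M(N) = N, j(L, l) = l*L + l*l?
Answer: 304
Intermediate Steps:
j(L, l) = l² + L*l (j(L, l) = L*l + l² = l² + L*l)
f(Y, x) = -2 (f(Y, x) = -(3 - 1) = -1*2 = -2)
-152*f(C(-5), M(-2)*4 + 4) = -152*(-2) = 304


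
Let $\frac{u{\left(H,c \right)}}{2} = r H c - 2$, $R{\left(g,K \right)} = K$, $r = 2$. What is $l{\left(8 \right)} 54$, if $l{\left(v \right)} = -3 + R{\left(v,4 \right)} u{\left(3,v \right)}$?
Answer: $19710$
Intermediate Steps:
$u{\left(H,c \right)} = -4 + 4 H c$ ($u{\left(H,c \right)} = 2 \left(2 H c - 2\right) = 2 \left(-2 + 2 H c\right) = -4 + 4 H c$)
$l{\left(v \right)} = -19 + 48 v$ ($l{\left(v \right)} = -3 + 4 \left(-4 + 4 \cdot 3 v\right) = -3 + 4 \left(-4 + 12 v\right) = -3 + \left(-16 + 48 v\right) = -19 + 48 v$)
$l{\left(8 \right)} 54 = \left(-19 + 48 \cdot 8\right) 54 = \left(-19 + 384\right) 54 = 365 \cdot 54 = 19710$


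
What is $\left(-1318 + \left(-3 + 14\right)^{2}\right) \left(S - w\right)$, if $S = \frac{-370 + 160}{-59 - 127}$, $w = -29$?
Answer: $- \frac{1117998}{31} \approx -36064.0$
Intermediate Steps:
$S = \frac{35}{31}$ ($S = - \frac{210}{-186} = \left(-210\right) \left(- \frac{1}{186}\right) = \frac{35}{31} \approx 1.129$)
$\left(-1318 + \left(-3 + 14\right)^{2}\right) \left(S - w\right) = \left(-1318 + \left(-3 + 14\right)^{2}\right) \left(\frac{35}{31} - -29\right) = \left(-1318 + 11^{2}\right) \left(\frac{35}{31} + 29\right) = \left(-1318 + 121\right) \frac{934}{31} = \left(-1197\right) \frac{934}{31} = - \frac{1117998}{31}$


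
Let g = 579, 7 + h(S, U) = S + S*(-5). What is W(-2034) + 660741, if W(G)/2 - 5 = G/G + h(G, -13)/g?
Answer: 382592245/579 ≈ 6.6078e+5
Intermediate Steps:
h(S, U) = -7 - 4*S (h(S, U) = -7 + (S + S*(-5)) = -7 + (S - 5*S) = -7 - 4*S)
W(G) = 6934/579 - 8*G/579 (W(G) = 10 + 2*(G/G + (-7 - 4*G)/579) = 10 + 2*(1 + (-7 - 4*G)*(1/579)) = 10 + 2*(1 + (-7/579 - 4*G/579)) = 10 + 2*(572/579 - 4*G/579) = 10 + (1144/579 - 8*G/579) = 6934/579 - 8*G/579)
W(-2034) + 660741 = (6934/579 - 8/579*(-2034)) + 660741 = (6934/579 + 5424/193) + 660741 = 23206/579 + 660741 = 382592245/579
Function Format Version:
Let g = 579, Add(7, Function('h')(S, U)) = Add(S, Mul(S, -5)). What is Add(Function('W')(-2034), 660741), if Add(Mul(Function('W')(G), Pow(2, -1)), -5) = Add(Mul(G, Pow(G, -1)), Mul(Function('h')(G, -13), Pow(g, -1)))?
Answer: Rational(382592245, 579) ≈ 6.6078e+5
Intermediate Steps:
Function('h')(S, U) = Add(-7, Mul(-4, S)) (Function('h')(S, U) = Add(-7, Add(S, Mul(S, -5))) = Add(-7, Add(S, Mul(-5, S))) = Add(-7, Mul(-4, S)))
Function('W')(G) = Add(Rational(6934, 579), Mul(Rational(-8, 579), G)) (Function('W')(G) = Add(10, Mul(2, Add(Mul(G, Pow(G, -1)), Mul(Add(-7, Mul(-4, G)), Pow(579, -1))))) = Add(10, Mul(2, Add(1, Mul(Add(-7, Mul(-4, G)), Rational(1, 579))))) = Add(10, Mul(2, Add(1, Add(Rational(-7, 579), Mul(Rational(-4, 579), G))))) = Add(10, Mul(2, Add(Rational(572, 579), Mul(Rational(-4, 579), G)))) = Add(10, Add(Rational(1144, 579), Mul(Rational(-8, 579), G))) = Add(Rational(6934, 579), Mul(Rational(-8, 579), G)))
Add(Function('W')(-2034), 660741) = Add(Add(Rational(6934, 579), Mul(Rational(-8, 579), -2034)), 660741) = Add(Add(Rational(6934, 579), Rational(5424, 193)), 660741) = Add(Rational(23206, 579), 660741) = Rational(382592245, 579)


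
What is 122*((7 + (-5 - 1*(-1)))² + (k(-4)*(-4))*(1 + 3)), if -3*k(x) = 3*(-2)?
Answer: -2806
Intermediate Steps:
k(x) = 2 (k(x) = -(-2) = -⅓*(-6) = 2)
122*((7 + (-5 - 1*(-1)))² + (k(-4)*(-4))*(1 + 3)) = 122*((7 + (-5 - 1*(-1)))² + (2*(-4))*(1 + 3)) = 122*((7 + (-5 + 1))² - 8*4) = 122*((7 - 4)² - 32) = 122*(3² - 32) = 122*(9 - 32) = 122*(-23) = -2806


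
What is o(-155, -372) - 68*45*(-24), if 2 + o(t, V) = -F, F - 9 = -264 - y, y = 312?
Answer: 74005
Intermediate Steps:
F = -567 (F = 9 + (-264 - 1*312) = 9 + (-264 - 312) = 9 - 576 = -567)
o(t, V) = 565 (o(t, V) = -2 - 1*(-567) = -2 + 567 = 565)
o(-155, -372) - 68*45*(-24) = 565 - 68*45*(-24) = 565 - 3060*(-24) = 565 - 1*(-73440) = 565 + 73440 = 74005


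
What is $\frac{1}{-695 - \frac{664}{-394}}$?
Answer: $- \frac{197}{136583} \approx -0.0014423$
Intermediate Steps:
$\frac{1}{-695 - \frac{664}{-394}} = \frac{1}{-695 - - \frac{332}{197}} = \frac{1}{-695 + \frac{332}{197}} = \frac{1}{- \frac{136583}{197}} = - \frac{197}{136583}$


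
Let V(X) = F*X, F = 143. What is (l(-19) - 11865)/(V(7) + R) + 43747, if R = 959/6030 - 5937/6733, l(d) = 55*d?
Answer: 1776096069069869/40611246827 ≈ 43734.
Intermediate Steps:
R = -29343163/40599990 (R = 959*(1/6030) - 5937*1/6733 = 959/6030 - 5937/6733 = -29343163/40599990 ≈ -0.72274)
V(X) = 143*X
(l(-19) - 11865)/(V(7) + R) + 43747 = (55*(-19) - 11865)/(143*7 - 29343163/40599990) + 43747 = (-1045 - 11865)/(1001 - 29343163/40599990) + 43747 = -12910/40611246827/40599990 + 43747 = -12910*40599990/40611246827 + 43747 = -524145870900/40611246827 + 43747 = 1776096069069869/40611246827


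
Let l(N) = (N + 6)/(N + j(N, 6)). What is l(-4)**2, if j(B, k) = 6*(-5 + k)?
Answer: 1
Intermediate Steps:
j(B, k) = -30 + 6*k
l(N) = 1 (l(N) = (N + 6)/(N + (-30 + 6*6)) = (6 + N)/(N + (-30 + 36)) = (6 + N)/(N + 6) = (6 + N)/(6 + N) = 1)
l(-4)**2 = 1**2 = 1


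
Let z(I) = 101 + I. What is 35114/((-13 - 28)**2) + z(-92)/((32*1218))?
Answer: 456206131/21839552 ≈ 20.889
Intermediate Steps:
35114/((-13 - 28)**2) + z(-92)/((32*1218)) = 35114/((-13 - 28)**2) + (101 - 92)/((32*1218)) = 35114/((-41)**2) + 9/38976 = 35114/1681 + 9*(1/38976) = 35114*(1/1681) + 3/12992 = 35114/1681 + 3/12992 = 456206131/21839552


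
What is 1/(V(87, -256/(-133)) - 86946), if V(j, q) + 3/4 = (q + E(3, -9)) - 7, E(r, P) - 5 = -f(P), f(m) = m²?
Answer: -532/46298803 ≈ -1.1491e-5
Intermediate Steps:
E(r, P) = 5 - P²
V(j, q) = -335/4 + q (V(j, q) = -¾ + ((q + (5 - 1*(-9)²)) - 7) = -¾ + ((q + (5 - 1*81)) - 7) = -¾ + ((q + (5 - 81)) - 7) = -¾ + ((q - 76) - 7) = -¾ + ((-76 + q) - 7) = -¾ + (-83 + q) = -335/4 + q)
1/(V(87, -256/(-133)) - 86946) = 1/((-335/4 - 256/(-133)) - 86946) = 1/((-335/4 - 256*(-1/133)) - 86946) = 1/((-335/4 + 256/133) - 86946) = 1/(-43531/532 - 86946) = 1/(-46298803/532) = -532/46298803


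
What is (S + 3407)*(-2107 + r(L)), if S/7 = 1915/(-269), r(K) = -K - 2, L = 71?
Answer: -1968710040/269 ≈ -7.3186e+6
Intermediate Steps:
r(K) = -2 - K
S = -13405/269 (S = 7*(1915/(-269)) = 7*(1915*(-1/269)) = 7*(-1915/269) = -13405/269 ≈ -49.833)
(S + 3407)*(-2107 + r(L)) = (-13405/269 + 3407)*(-2107 + (-2 - 1*71)) = 903078*(-2107 + (-2 - 71))/269 = 903078*(-2107 - 73)/269 = (903078/269)*(-2180) = -1968710040/269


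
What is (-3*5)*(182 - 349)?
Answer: 2505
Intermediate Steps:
(-3*5)*(182 - 349) = -15*(-167) = 2505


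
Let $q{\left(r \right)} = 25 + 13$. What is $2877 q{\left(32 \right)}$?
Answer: $109326$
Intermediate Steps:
$q{\left(r \right)} = 38$
$2877 q{\left(32 \right)} = 2877 \cdot 38 = 109326$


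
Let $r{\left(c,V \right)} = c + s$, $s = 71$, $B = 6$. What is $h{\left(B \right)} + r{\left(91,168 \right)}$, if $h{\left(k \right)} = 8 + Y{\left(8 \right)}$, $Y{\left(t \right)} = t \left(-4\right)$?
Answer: $138$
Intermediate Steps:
$Y{\left(t \right)} = - 4 t$
$h{\left(k \right)} = -24$ ($h{\left(k \right)} = 8 - 32 = -24$)
$r{\left(c,V \right)} = 71 + c$ ($r{\left(c,V \right)} = c + 71 = 71 + c$)
$h{\left(B \right)} + r{\left(91,168 \right)} = -24 + \left(71 + 91\right) = -24 + 162 = 138$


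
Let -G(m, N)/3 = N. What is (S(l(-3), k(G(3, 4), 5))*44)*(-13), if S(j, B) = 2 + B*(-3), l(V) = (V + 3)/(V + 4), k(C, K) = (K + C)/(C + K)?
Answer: 572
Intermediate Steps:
G(m, N) = -3*N
k(C, K) = 1 (k(C, K) = (C + K)/(C + K) = 1)
l(V) = (3 + V)/(4 + V)
S(j, B) = 2 - 3*B
(S(l(-3), k(G(3, 4), 5))*44)*(-13) = ((2 - 3*1)*44)*(-13) = ((2 - 3)*44)*(-13) = -1*44*(-13) = -44*(-13) = 572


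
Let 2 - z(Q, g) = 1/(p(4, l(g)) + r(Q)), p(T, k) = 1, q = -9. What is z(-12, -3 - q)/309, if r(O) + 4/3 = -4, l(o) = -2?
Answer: 29/4017 ≈ 0.0072193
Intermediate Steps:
r(O) = -16/3 (r(O) = -4/3 - 4 = -16/3)
z(Q, g) = 29/13 (z(Q, g) = 2 - 1/(1 - 16/3) = 2 - 1/(-13/3) = 2 - 1*(-3/13) = 2 + 3/13 = 29/13)
z(-12, -3 - q)/309 = (29/13)/309 = (29/13)*(1/309) = 29/4017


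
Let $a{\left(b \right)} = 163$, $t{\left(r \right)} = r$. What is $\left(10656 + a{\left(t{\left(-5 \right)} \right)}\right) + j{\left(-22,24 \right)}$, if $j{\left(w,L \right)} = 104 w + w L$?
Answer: $8003$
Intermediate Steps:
$j{\left(w,L \right)} = 104 w + L w$
$\left(10656 + a{\left(t{\left(-5 \right)} \right)}\right) + j{\left(-22,24 \right)} = \left(10656 + 163\right) - 22 \left(104 + 24\right) = 10819 - 2816 = 8003$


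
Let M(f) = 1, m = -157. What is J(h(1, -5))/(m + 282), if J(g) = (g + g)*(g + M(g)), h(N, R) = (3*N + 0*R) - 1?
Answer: 12/125 ≈ 0.096000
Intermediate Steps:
h(N, R) = -1 + 3*N (h(N, R) = (3*N + 0) - 1 = 3*N - 1 = -1 + 3*N)
J(g) = 2*g*(1 + g) (J(g) = (g + g)*(g + 1) = (2*g)*(1 + g) = 2*g*(1 + g))
J(h(1, -5))/(m + 282) = (2*(-1 + 3*1)*(1 + (-1 + 3*1)))/(-157 + 282) = (2*(-1 + 3)*(1 + (-1 + 3)))/125 = (2*2*(1 + 2))*(1/125) = (2*2*3)*(1/125) = 12*(1/125) = 12/125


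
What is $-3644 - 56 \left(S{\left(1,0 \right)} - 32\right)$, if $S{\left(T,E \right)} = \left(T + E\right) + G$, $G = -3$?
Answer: $-1740$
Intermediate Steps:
$S{\left(T,E \right)} = -3 + E + T$ ($S{\left(T,E \right)} = \left(T + E\right) - 3 = \left(E + T\right) - 3 = -3 + E + T$)
$-3644 - 56 \left(S{\left(1,0 \right)} - 32\right) = -3644 - 56 \left(\left(-3 + 0 + 1\right) - 32\right) = -3644 - 56 \left(-2 - 32\right) = -3644 - 56 \left(-34\right) = -3644 - -1904 = -3644 + 1904 = -1740$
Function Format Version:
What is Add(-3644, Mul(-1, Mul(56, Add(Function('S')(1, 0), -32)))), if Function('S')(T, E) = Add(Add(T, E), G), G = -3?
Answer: -1740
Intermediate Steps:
Function('S')(T, E) = Add(-3, E, T) (Function('S')(T, E) = Add(Add(T, E), -3) = Add(Add(E, T), -3) = Add(-3, E, T))
Add(-3644, Mul(-1, Mul(56, Add(Function('S')(1, 0), -32)))) = Add(-3644, Mul(-1, Mul(56, Add(Add(-3, 0, 1), -32)))) = Add(-3644, Mul(-1, Mul(56, Add(-2, -32)))) = Add(-3644, Mul(-1, Mul(56, -34))) = Add(-3644, Mul(-1, -1904)) = Add(-3644, 1904) = -1740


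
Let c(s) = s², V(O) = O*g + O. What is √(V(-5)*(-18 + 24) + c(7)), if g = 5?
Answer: I*√131 ≈ 11.446*I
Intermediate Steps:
V(O) = 6*O (V(O) = O*5 + O = 5*O + O = 6*O)
√(V(-5)*(-18 + 24) + c(7)) = √((6*(-5))*(-18 + 24) + 7²) = √(-30*6 + 49) = √(-180 + 49) = √(-131) = I*√131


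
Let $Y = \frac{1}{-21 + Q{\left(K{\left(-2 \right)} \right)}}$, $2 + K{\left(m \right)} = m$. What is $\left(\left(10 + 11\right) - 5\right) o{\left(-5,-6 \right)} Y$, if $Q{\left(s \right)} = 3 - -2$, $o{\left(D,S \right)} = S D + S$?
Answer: $-24$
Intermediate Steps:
$K{\left(m \right)} = -2 + m$
$o{\left(D,S \right)} = S + D S$ ($o{\left(D,S \right)} = D S + S = S + D S$)
$Q{\left(s \right)} = 5$ ($Q{\left(s \right)} = 3 + 2 = 5$)
$Y = - \frac{1}{16}$ ($Y = \frac{1}{-21 + 5} = \frac{1}{-16} = - \frac{1}{16} \approx -0.0625$)
$\left(\left(10 + 11\right) - 5\right) o{\left(-5,-6 \right)} Y = \left(\left(10 + 11\right) - 5\right) \left(- 6 \left(1 - 5\right)\right) \left(- \frac{1}{16}\right) = \left(21 - 5\right) \left(\left(-6\right) \left(-4\right)\right) \left(- \frac{1}{16}\right) = 16 \cdot 24 \left(- \frac{1}{16}\right) = 384 \left(- \frac{1}{16}\right) = -24$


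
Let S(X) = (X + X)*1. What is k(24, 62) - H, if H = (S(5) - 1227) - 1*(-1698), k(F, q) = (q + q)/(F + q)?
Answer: -20621/43 ≈ -479.56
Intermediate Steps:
S(X) = 2*X (S(X) = (2*X)*1 = 2*X)
k(F, q) = 2*q/(F + q) (k(F, q) = (2*q)/(F + q) = 2*q/(F + q))
H = 481 (H = (2*5 - 1227) - 1*(-1698) = (10 - 1227) + 1698 = -1217 + 1698 = 481)
k(24, 62) - H = 2*62/(24 + 62) - 1*481 = 2*62/86 - 481 = 2*62*(1/86) - 481 = 62/43 - 481 = -20621/43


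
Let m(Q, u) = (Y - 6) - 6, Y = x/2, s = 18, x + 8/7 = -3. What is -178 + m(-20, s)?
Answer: -2689/14 ≈ -192.07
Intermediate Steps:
x = -29/7 (x = -8/7 - 3 = -29/7 ≈ -4.1429)
Y = -29/14 (Y = -29/7/2 = -29/7*½ = -29/14 ≈ -2.0714)
m(Q, u) = -197/14 (m(Q, u) = (-29/14 - 6) - 6 = -113/14 - 6 = -197/14)
-178 + m(-20, s) = -178 - 197/14 = -2689/14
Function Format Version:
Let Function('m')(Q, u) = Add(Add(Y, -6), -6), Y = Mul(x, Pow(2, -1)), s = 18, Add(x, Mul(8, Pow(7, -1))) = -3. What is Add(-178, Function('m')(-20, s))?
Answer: Rational(-2689, 14) ≈ -192.07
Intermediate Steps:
x = Rational(-29, 7) (x = Add(Rational(-8, 7), -3) = Rational(-29, 7) ≈ -4.1429)
Y = Rational(-29, 14) (Y = Mul(Rational(-29, 7), Pow(2, -1)) = Mul(Rational(-29, 7), Rational(1, 2)) = Rational(-29, 14) ≈ -2.0714)
Function('m')(Q, u) = Rational(-197, 14) (Function('m')(Q, u) = Add(Add(Rational(-29, 14), -6), -6) = Add(Rational(-113, 14), -6) = Rational(-197, 14))
Add(-178, Function('m')(-20, s)) = Add(-178, Rational(-197, 14)) = Rational(-2689, 14)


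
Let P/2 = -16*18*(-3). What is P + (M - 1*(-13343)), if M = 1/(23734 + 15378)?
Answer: 589456953/39112 ≈ 15071.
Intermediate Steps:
P = 1728 (P = 2*(-16*18*(-3)) = 2*(-288*(-3)) = 2*864 = 1728)
M = 1/39112 ≈ 2.5568e-5
P + (M - 1*(-13343)) = 1728 + (1/39112 - 1*(-13343)) = 1728 + (1/39112 + 13343) = 1728 + 521871417/39112 = 589456953/39112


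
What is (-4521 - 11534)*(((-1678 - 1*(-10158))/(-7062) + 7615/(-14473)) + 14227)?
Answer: -11671514153666380/51104163 ≈ -2.2839e+8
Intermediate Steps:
(-4521 - 11534)*(((-1678 - 1*(-10158))/(-7062) + 7615/(-14473)) + 14227) = -16055*(((-1678 + 10158)*(-1/7062) + 7615*(-1/14473)) + 14227) = -16055*((8480*(-1/7062) - 7615/14473) + 14227) = -16055*((-4240/3531 - 7615/14473) + 14227) = -16055*(-88254085/51104163 + 14227) = -16055*726970672916/51104163 = -11671514153666380/51104163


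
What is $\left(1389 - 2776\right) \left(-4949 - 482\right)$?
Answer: $7532797$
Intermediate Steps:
$\left(1389 - 2776\right) \left(-4949 - 482\right) = \left(-1387\right) \left(-5431\right) = 7532797$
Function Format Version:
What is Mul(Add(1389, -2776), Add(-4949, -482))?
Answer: 7532797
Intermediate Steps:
Mul(Add(1389, -2776), Add(-4949, -482)) = Mul(-1387, -5431) = 7532797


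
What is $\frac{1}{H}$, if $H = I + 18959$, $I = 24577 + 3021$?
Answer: $\frac{1}{46557} \approx 2.1479 \cdot 10^{-5}$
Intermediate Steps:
$I = 27598$
$H = 46557$ ($H = 27598 + 18959 = 46557$)
$\frac{1}{H} = \frac{1}{46557}$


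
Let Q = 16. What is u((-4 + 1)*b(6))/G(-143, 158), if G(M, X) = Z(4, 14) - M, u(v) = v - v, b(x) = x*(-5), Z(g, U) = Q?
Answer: 0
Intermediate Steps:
Z(g, U) = 16
b(x) = -5*x
u(v) = 0
G(M, X) = 16 - M
u((-4 + 1)*b(6))/G(-143, 158) = 0/(16 - 1*(-143)) = 0/(16 + 143) = 0/159 = 0*(1/159) = 0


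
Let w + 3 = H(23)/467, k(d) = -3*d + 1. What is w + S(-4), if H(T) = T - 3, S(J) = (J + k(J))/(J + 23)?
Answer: -22036/8873 ≈ -2.4835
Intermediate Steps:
k(d) = 1 - 3*d
S(J) = (1 - 2*J)/(23 + J) (S(J) = (J + (1 - 3*J))/(J + 23) = (1 - 2*J)/(23 + J))
H(T) = -3 + T
w = -1381/467 (w = -3 + (-3 + 23)/467 = -3 + 20*(1/467) = -3 + 20/467 = -1381/467 ≈ -2.9572)
w + S(-4) = -1381/467 + (1 - 2*(-4))/(23 - 4) = -1381/467 + (1 + 8)/19 = -1381/467 + (1/19)*9 = -1381/467 + 9/19 = -22036/8873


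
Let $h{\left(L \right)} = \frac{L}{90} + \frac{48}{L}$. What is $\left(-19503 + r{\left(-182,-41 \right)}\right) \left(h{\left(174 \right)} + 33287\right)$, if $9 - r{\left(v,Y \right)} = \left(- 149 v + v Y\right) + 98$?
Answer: $- \frac{27050145608}{15} \approx -1.8033 \cdot 10^{9}$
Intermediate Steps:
$h{\left(L \right)} = \frac{48}{L} + \frac{L}{90}$ ($h{\left(L \right)} = L \frac{1}{90} + \frac{48}{L} = \frac{L}{90} + \frac{48}{L} = \frac{48}{L} + \frac{L}{90}$)
$r{\left(v,Y \right)} = -89 + 149 v - Y v$ ($r{\left(v,Y \right)} = 9 - \left(\left(- 149 v + v Y\right) + 98\right) = 9 - \left(\left(- 149 v + Y v\right) + 98\right) = 9 - \left(98 - 149 v + Y v\right) = -89 + 149 v - Y v$)
$\left(-19503 + r{\left(-182,-41 \right)}\right) \left(h{\left(174 \right)} + 33287\right) = \left(-19503 - \left(27207 + 7462\right)\right) \left(\left(\frac{48}{174} + \frac{1}{90} \cdot 174\right) + 33287\right) = \left(-19503 - 34669\right) \left(\left(48 \cdot \frac{1}{174} + \frac{29}{15}\right) + 33287\right) = \left(-19503 - 34669\right) \left(\left(\frac{8}{29} + \frac{29}{15}\right) + 33287\right) = - 54172 \left(\frac{961}{435} + 33287\right) = \left(-54172\right) \frac{14480806}{435} = - \frac{27050145608}{15}$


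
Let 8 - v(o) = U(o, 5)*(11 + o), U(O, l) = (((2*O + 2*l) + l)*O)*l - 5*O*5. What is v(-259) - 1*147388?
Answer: 163001900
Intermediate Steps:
U(O, l) = -25*O + O*l*(2*O + 3*l) (U(O, l) = ((2*O + 3*l)*O)*l - 25*O = (O*(2*O + 3*l))*l - 25*O = O*l*(2*O + 3*l) - 25*O = -25*O + O*l*(2*O + 3*l))
v(o) = 8 - o*(11 + o)*(50 + 10*o) (v(o) = 8 - o*(-25 + 3*5² + 2*o*5)*(11 + o) = 8 - o*(-25 + 3*25 + 10*o)*(11 + o) = 8 - o*(-25 + 75 + 10*o)*(11 + o) = 8 - o*(50 + 10*o)*(11 + o) = 8 - o*(11 + o)*(50 + 10*o))
v(-259) - 1*147388 = (8 - 550*(-259) - 160*(-259)² - 10*(-259)³) - 1*147388 = (8 + 142450 - 160*67081 - 10*(-17373979)) - 147388 = (8 + 142450 - 10732960 + 173739790) - 147388 = 163149288 - 147388 = 163001900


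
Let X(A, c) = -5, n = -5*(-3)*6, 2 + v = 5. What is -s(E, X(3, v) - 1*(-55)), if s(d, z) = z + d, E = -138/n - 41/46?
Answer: -32827/690 ≈ -47.575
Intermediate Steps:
v = 3 (v = -2 + 5 = 3)
n = 90 (n = 15*6 = 90)
E = -1673/690 (E = -138/90 - 41/46 = -138*1/90 - 41*1/46 = -23/15 - 41/46 = -1673/690 ≈ -2.4246)
s(d, z) = d + z
-s(E, X(3, v) - 1*(-55)) = -(-1673/690 + (-5 - 1*(-55))) = -(-1673/690 + (-5 + 55)) = -(-1673/690 + 50) = -1*32827/690 = -32827/690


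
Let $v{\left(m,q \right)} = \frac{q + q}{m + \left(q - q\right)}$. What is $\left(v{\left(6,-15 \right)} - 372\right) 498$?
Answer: $-187746$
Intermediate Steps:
$v{\left(m,q \right)} = \frac{2 q}{m}$ ($v{\left(m,q \right)} = \frac{2 q}{m + 0} = \frac{2 q}{m}$)
$\left(v{\left(6,-15 \right)} - 372\right) 498 = \left(2 \left(-15\right) \frac{1}{6} - 372\right) 498 = \left(-5 - 372\right) 498 = \left(-377\right) 498 = -187746$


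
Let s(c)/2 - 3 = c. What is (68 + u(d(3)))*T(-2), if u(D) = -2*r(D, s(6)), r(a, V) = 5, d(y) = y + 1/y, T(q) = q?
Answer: -116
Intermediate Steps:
s(c) = 6 + 2*c
u(D) = -10 (u(D) = -2*5 = -10)
(68 + u(d(3)))*T(-2) = (68 - 10)*(-2) = 58*(-2) = -116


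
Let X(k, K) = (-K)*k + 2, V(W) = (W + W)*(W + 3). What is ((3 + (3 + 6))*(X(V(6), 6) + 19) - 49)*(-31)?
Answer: 234763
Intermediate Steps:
V(W) = 2*W*(3 + W) (V(W) = (2*W)*(3 + W) = 2*W*(3 + W))
X(k, K) = 2 - K*k (X(k, K) = -K*k + 2 = 2 - K*k)
((3 + (3 + 6))*(X(V(6), 6) + 19) - 49)*(-31) = ((3 + (3 + 6))*((2 - 1*6*2*6*(3 + 6)) + 19) - 49)*(-31) = ((3 + 9)*((2 - 1*6*2*6*9) + 19) - 49)*(-31) = (12*((2 - 1*6*108) + 19) - 49)*(-31) = (12*((2 - 648) + 19) - 49)*(-31) = (12*(-646 + 19) - 49)*(-31) = (12*(-627) - 49)*(-31) = (-7524 - 49)*(-31) = -7573*(-31) = 234763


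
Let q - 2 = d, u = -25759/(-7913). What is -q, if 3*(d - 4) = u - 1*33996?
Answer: 268842155/23739 ≈ 11325.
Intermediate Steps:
u = 25759/7913 (u = -25759*(-1/7913) = 25759/7913 ≈ 3.2553)
d = -268889633/23739 (d = 4 + (25759/7913 - 1*33996)/3 = 4 + (25759/7913 - 33996)/3 = 4 + (1/3)*(-268984589/7913) = 4 - 268984589/23739 = -268889633/23739 ≈ -11327.)
q = -268842155/23739 (q = 2 - 268889633/23739 = -268842155/23739 ≈ -11325.)
-q = -1*(-268842155/23739) = 268842155/23739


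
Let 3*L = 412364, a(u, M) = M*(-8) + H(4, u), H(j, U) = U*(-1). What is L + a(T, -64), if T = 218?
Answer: 413246/3 ≈ 1.3775e+5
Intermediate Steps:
H(j, U) = -U
a(u, M) = -u - 8*M (a(u, M) = M*(-8) - u = -8*M - u = -u - 8*M)
L = 412364/3 (L = (⅓)*412364 = 412364/3 ≈ 1.3745e+5)
L + a(T, -64) = 412364/3 + (-1*218 - 8*(-64)) = 412364/3 + (-218 + 512) = 412364/3 + 294 = 413246/3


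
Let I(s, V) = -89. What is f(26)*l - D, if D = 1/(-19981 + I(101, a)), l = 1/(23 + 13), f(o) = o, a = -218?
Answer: 2416/3345 ≈ 0.72227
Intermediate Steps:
l = 1/36 ≈ 0.027778
D = -1/20070 (D = 1/(-19981 - 89) = 1/(-20070) = -1/20070 ≈ -4.9826e-5)
f(26)*l - D = 26*(1/36) - 1*(-1/20070) = 13/18 + 1/20070 = 2416/3345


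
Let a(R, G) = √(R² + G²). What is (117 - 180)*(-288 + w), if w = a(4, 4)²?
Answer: 16128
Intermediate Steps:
a(R, G) = √(G² + R²)
w = 32 (w = (√(4² + 4²))² = (√(16 + 16))² = (√32)² = (4*√2)² = 32)
(117 - 180)*(-288 + w) = (117 - 180)*(-288 + 32) = -63*(-256) = 16128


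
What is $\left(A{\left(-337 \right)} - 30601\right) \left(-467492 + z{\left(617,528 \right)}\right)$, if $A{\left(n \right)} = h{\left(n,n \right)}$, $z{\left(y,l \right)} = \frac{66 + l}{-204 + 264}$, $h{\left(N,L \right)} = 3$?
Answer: $\frac{71520086479}{5} \approx 1.4304 \cdot 10^{10}$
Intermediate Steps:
$z{\left(y,l \right)} = \frac{11}{10} + \frac{l}{60}$ ($z{\left(y,l \right)} = \frac{66 + l}{60} = \left(66 + l\right) \frac{1}{60} = \frac{11}{10} + \frac{l}{60}$)
$A{\left(n \right)} = 3$
$\left(A{\left(-337 \right)} - 30601\right) \left(-467492 + z{\left(617,528 \right)}\right) = \left(3 - 30601\right) \left(-467492 + \left(\frac{11}{10} + \frac{1}{60} \cdot 528\right)\right) = - 30598 \left(-467492 + \left(\frac{11}{10} + \frac{44}{5}\right)\right) = - 30598 \left(-467492 + \frac{99}{10}\right) = \left(-30598\right) \left(- \frac{4674821}{10}\right) = \frac{71520086479}{5}$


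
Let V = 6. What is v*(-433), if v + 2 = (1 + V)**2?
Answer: -20351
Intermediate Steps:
v = 47 (v = -2 + (1 + 6)**2 = -2 + 7**2 = -2 + 49 = 47)
v*(-433) = 47*(-433) = -20351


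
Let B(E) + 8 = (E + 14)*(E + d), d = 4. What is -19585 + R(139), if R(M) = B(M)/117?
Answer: -2269574/117 ≈ -19398.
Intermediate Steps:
B(E) = -8 + (4 + E)*(14 + E) (B(E) = -8 + (E + 14)*(E + 4) = -8 + (14 + E)*(4 + E) = -8 + (4 + E)*(14 + E))
R(M) = 16/39 + M²/117 + 2*M/13 (R(M) = (48 + M² + 18*M)/117 = (48 + M² + 18*M)*(1/117) = 16/39 + M²/117 + 2*M/13)
-19585 + R(139) = -19585 + (16/39 + (1/117)*139² + (2/13)*139) = -19585 + (16/39 + (1/117)*19321 + 278/13) = -19585 + (16/39 + 19321/117 + 278/13) = -19585 + 21871/117 = -2269574/117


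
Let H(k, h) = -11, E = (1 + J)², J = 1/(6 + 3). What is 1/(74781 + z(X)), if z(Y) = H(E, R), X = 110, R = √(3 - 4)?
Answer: 1/74770 ≈ 1.3374e-5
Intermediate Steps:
J = ⅑ (J = 1/9 = ⅑ ≈ 0.11111)
R = I (R = √(-1) = I ≈ 1.0*I)
E = 100/81 (E = (1 + ⅑)² = (10/9)² = 100/81 ≈ 1.2346)
z(Y) = -11
1/(74781 + z(X)) = 1/(74781 - 11) = 1/74770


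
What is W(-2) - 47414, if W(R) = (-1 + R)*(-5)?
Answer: -47399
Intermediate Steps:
W(R) = 5 - 5*R
W(-2) - 47414 = (5 - 5*(-2)) - 47414 = (5 + 10) - 47414 = 15 - 47414 = -47399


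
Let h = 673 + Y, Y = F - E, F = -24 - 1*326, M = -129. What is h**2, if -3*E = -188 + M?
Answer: 425104/9 ≈ 47234.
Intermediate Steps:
F = -350 (F = -24 - 326 = -350)
E = 317/3 (E = -(-188 - 129)/3 = -1/3*(-317) = 317/3 ≈ 105.67)
Y = -1367/3 (Y = -350 - 1*317/3 = -350 - 317/3 = -1367/3 ≈ -455.67)
h = 652/3 (h = 673 - 1367/3 = 652/3 ≈ 217.33)
h**2 = (652/3)**2 = 425104/9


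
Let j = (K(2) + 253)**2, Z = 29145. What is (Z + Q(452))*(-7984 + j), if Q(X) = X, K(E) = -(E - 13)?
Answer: 1826490064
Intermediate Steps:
K(E) = 13 - E (K(E) = -(-13 + E) = 13 - E)
j = 69696 (j = ((13 - 1*2) + 253)**2 = ((13 - 2) + 253)**2 = (11 + 253)**2 = 264**2 = 69696)
(Z + Q(452))*(-7984 + j) = (29145 + 452)*(-7984 + 69696) = 29597*61712 = 1826490064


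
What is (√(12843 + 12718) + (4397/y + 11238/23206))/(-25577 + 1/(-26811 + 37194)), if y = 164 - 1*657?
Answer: 250480654896/759555777855605 - 10383*√25561/265565990 ≈ -0.0059211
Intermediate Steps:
y = -493 (y = 164 - 657 = -493)
(√(12843 + 12718) + (4397/y + 11238/23206))/(-25577 + 1/(-26811 + 37194)) = (√(12843 + 12718) + (4397/(-493) + 11238/23206))/(-25577 + 1/(-26811 + 37194)) = (√25561 + (4397*(-1/493) + 11238*(1/23206)))/(-25577 + 1/10383) = (√25561 + (-4397/493 + 5619/11603))/(-25577 + 1/10383) = (√25561 - 48248224/5720279)/(-265565990/10383) = (-48248224/5720279 + √25561)*(-10383/265565990) = 250480654896/759555777855605 - 10383*√25561/265565990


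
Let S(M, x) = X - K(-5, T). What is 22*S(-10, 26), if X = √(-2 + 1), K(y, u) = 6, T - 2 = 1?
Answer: -132 + 22*I ≈ -132.0 + 22.0*I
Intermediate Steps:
T = 3 (T = 2 + 1 = 3)
X = I (X = √(-1) = I ≈ 1.0*I)
S(M, x) = -6 + I (S(M, x) = I - 1*6 = I - 6 = -6 + I)
22*S(-10, 26) = 22*(-6 + I) = -132 + 22*I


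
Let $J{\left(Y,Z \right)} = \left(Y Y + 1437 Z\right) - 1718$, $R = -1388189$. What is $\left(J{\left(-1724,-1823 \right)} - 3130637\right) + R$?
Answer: $-4168019$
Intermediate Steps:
$J{\left(Y,Z \right)} = -1718 + Y^{2} + 1437 Z$ ($J{\left(Y,Z \right)} = \left(Y^{2} + 1437 Z\right) - 1718 = -1718 + Y^{2} + 1437 Z$)
$\left(J{\left(-1724,-1823 \right)} - 3130637\right) + R = \left(\left(-1718 + \left(-1724\right)^{2} + 1437 \left(-1823\right)\right) - 3130637\right) - 1388189 = \left(\left(-1718 + 2972176 - 2619651\right) - 3130637\right) - 1388189 = \left(350807 - 3130637\right) - 1388189 = -2779830 - 1388189 = -4168019$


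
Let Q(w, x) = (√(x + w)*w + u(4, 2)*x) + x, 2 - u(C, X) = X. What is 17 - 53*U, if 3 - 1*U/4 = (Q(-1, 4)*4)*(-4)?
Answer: -14187 + 3392*√3 ≈ -8311.9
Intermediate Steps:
u(C, X) = 2 - X
Q(w, x) = x + w*√(w + x) (Q(w, x) = (√(x + w)*w + (2 - 1*2)*x) + x = (√(w + x)*w + (2 - 2)*x) + x = (w*√(w + x) + 0*x) + x = (w*√(w + x) + 0) + x = w*√(w + x) + x = x + w*√(w + x))
U = 268 - 64*√3 (U = 12 - 4*(4 - √(-1 + 4))*4*(-4) = 12 - 4*(4 - √3)*4*(-4) = 12 - 4*(16 - 4*√3)*(-4) = 12 - 4*(-64 + 16*√3) = 12 + (256 - 64*√3) = 268 - 64*√3 ≈ 157.15)
17 - 53*U = 17 - 53*(268 - 64*√3) = 17 + (-14204 + 3392*√3) = -14187 + 3392*√3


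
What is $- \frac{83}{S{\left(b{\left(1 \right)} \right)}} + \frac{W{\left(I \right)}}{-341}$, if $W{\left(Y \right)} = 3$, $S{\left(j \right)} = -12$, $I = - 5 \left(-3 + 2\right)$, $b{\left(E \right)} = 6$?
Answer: $\frac{28267}{4092} \approx 6.9079$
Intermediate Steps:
$I = 5$ ($I = \left(-5\right) \left(-1\right) = 5$)
$- \frac{83}{S{\left(b{\left(1 \right)} \right)}} + \frac{W{\left(I \right)}}{-341} = - \frac{83}{-12} + \frac{3}{-341} = \left(-83\right) \left(- \frac{1}{12}\right) + 3 \left(- \frac{1}{341}\right) = \frac{83}{12} - \frac{3}{341} = \frac{28267}{4092}$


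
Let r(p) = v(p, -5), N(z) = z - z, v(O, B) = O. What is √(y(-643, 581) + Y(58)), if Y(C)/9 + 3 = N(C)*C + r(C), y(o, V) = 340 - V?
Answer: √254 ≈ 15.937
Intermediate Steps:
N(z) = 0
r(p) = p
Y(C) = -27 + 9*C (Y(C) = -27 + 9*(0*C + C) = -27 + 9*(0 + C) = -27 + 9*C)
√(y(-643, 581) + Y(58)) = √((340 - 1*581) + (-27 + 9*58)) = √((340 - 581) + (-27 + 522)) = √(-241 + 495) = √254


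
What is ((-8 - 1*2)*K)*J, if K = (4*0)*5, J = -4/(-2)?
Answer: 0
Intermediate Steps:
J = 2 (J = -4*(-½) = 2)
K = 0 (K = 0*5 = 0)
((-8 - 1*2)*K)*J = ((-8 - 1*2)*0)*2 = ((-8 - 2)*0)*2 = -10*0*2 = 0*2 = 0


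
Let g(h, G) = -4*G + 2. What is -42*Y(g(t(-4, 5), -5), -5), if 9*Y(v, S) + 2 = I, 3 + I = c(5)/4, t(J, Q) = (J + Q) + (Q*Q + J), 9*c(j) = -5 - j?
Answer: 665/27 ≈ 24.630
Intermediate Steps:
c(j) = -5/9 - j/9 (c(j) = (-5 - j)/9 = -5/9 - j/9)
t(J, Q) = Q + Q**2 + 2*J (t(J, Q) = (J + Q) + (Q**2 + J) = (J + Q) + (J + Q**2) = Q + Q**2 + 2*J)
I = -59/18 (I = -3 + (-5/9 - 1/9*5)/4 = -3 + (-5/9 - 5/9)*(1/4) = -3 - 10/9*1/4 = -3 - 5/18 = -59/18 ≈ -3.2778)
g(h, G) = 2 - 4*G
Y(v, S) = -95/162 (Y(v, S) = -2/9 + (1/9)*(-59/18) = -2/9 - 59/162 = -95/162)
-42*Y(g(t(-4, 5), -5), -5) = -42*(-95/162) = 665/27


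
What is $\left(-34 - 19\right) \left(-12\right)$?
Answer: $636$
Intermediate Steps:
$\left(-34 - 19\right) \left(-12\right) = \left(-53\right) \left(-12\right) = 636$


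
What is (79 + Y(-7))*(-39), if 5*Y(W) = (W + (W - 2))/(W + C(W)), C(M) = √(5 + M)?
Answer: -263341/85 - 208*I*√2/85 ≈ -3098.1 - 3.4607*I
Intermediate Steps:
Y(W) = (-2 + 2*W)/(5*(W + √(5 + W))) (Y(W) = ((W + (W - 2))/(W + √(5 + W)))/5 = ((W + (-2 + W))/(W + √(5 + W)))/5 = ((-2 + 2*W)/(W + √(5 + W)))/5 = (-2 + 2*W)/(5*(W + √(5 + W))))
(79 + Y(-7))*(-39) = (79 + 2*(-1 - 7)/(5*(-7 + √(5 - 7))))*(-39) = (79 + (⅖)*(-8)/(-7 + √(-2)))*(-39) = (79 + (⅖)*(-8)/(-7 + I*√2))*(-39) = (79 - 16/(5*(-7 + I*√2)))*(-39) = -3081 + 624/(5*(-7 + I*√2))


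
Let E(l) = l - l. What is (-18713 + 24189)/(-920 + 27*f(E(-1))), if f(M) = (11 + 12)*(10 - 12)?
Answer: -2738/1081 ≈ -2.5328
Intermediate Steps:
E(l) = 0
f(M) = -46 (f(M) = 23*(-2) = -46)
(-18713 + 24189)/(-920 + 27*f(E(-1))) = (-18713 + 24189)/(-920 + 27*(-46)) = 5476/(-920 - 1242) = 5476/(-2162) = 5476*(-1/2162) = -2738/1081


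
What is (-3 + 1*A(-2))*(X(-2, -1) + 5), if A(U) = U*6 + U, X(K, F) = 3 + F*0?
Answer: -136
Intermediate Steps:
X(K, F) = 3 (X(K, F) = 3 + 0 = 3)
A(U) = 7*U (A(U) = 6*U + U = 7*U)
(-3 + 1*A(-2))*(X(-2, -1) + 5) = (-3 + 1*(7*(-2)))*(3 + 5) = (-3 + 1*(-14))*8 = (-3 - 14)*8 = -17*8 = -136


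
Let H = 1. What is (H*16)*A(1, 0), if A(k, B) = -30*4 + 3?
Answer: -1872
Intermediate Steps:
A(k, B) = -117 (A(k, B) = -5*24 + 3 = -120 + 3 = -117)
(H*16)*A(1, 0) = (1*16)*(-117) = 16*(-117) = -1872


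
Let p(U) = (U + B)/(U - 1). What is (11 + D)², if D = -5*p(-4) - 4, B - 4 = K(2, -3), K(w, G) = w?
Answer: 81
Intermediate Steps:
B = 6 (B = 4 + 2 = 6)
p(U) = (6 + U)/(-1 + U) (p(U) = (U + 6)/(U - 1) = (6 + U)/(-1 + U))
D = -2 (D = -5*(6 - 4)/(-1 - 4) - 4 = -5*2/(-5) - 4 = -(-1)*2 - 4 = -5*(-⅖) - 4 = 2 - 4 = -2)
(11 + D)² = (11 - 2)² = 9² = 81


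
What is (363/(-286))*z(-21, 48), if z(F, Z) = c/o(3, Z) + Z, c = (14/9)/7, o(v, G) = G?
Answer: -114059/1872 ≈ -60.929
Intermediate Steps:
c = 2/9 (c = (14*(⅑))*(⅐) = (14/9)*(⅐) = 2/9 ≈ 0.22222)
z(F, Z) = Z + 2/(9*Z) (z(F, Z) = 2/(9*Z) + Z = Z + 2/(9*Z))
(363/(-286))*z(-21, 48) = (363/(-286))*(48 + (2/9)/48) = (363*(-1/286))*(48 + (2/9)*(1/48)) = -33*(48 + 1/216)/26 = -33/26*10369/216 = -114059/1872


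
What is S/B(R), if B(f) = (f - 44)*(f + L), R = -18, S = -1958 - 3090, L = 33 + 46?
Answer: 2524/1891 ≈ 1.3347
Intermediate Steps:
L = 79
S = -5048
B(f) = (-44 + f)*(79 + f) (B(f) = (f - 44)*(f + 79) = (-44 + f)*(79 + f))
S/B(R) = -5048/(-3476 + (-18)**2 + 35*(-18)) = -5048/(-3476 + 324 - 630) = -5048/(-3782) = -5048*(-1/3782) = 2524/1891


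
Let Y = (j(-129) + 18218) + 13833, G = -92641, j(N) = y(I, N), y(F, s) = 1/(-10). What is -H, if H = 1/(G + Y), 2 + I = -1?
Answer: 10/605901 ≈ 1.6504e-5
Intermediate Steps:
I = -3 (I = -2 - 1 = -3)
y(F, s) = -1/10
j(N) = -1/10
Y = 320509/10 (Y = (-1/10 + 18218) + 13833 = 182179/10 + 13833 = 320509/10 ≈ 32051.)
H = -10/605901 (H = 1/(-92641 + 320509/10) = 1/(-605901/10) = -10/605901 ≈ -1.6504e-5)
-H = -1*(-10/605901) = 10/605901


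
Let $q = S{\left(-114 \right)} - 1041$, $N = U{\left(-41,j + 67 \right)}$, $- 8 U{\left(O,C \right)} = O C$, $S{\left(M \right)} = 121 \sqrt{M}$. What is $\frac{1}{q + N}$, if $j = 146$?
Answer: $\frac{1080}{35661587} - \frac{7744 i \sqrt{114}}{106984761} \approx 3.0285 \cdot 10^{-5} - 0.00077285 i$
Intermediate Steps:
$U{\left(O,C \right)} = - \frac{C O}{8}$ ($U{\left(O,C \right)} = - \frac{O C}{8} = - \frac{C O}{8}$)
$N = \frac{8733}{8}$ ($N = \left(- \frac{1}{8}\right) \left(146 + 67\right) \left(-41\right) = \left(- \frac{1}{8}\right) 213 \left(-41\right) = \frac{8733}{8} \approx 1091.6$)
$q = -1041 + 121 i \sqrt{114}$ ($q = 121 \sqrt{-114} - 1041 = 121 i \sqrt{114} - 1041 = -1041 + 121 i \sqrt{114} \approx -1041.0 + 1291.9 i$)
$\frac{1}{q + N} = \frac{1}{\left(-1041 + 121 i \sqrt{114}\right) + \frac{8733}{8}} = \frac{1}{\frac{405}{8} + 121 i \sqrt{114}}$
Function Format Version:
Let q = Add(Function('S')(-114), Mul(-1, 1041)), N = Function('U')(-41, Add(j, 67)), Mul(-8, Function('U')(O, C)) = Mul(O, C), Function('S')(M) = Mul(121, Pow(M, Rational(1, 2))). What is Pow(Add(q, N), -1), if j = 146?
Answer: Add(Rational(1080, 35661587), Mul(Rational(-7744, 106984761), I, Pow(114, Rational(1, 2)))) ≈ Add(3.0285e-5, Mul(-0.00077285, I))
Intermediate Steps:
Function('U')(O, C) = Mul(Rational(-1, 8), C, O) (Function('U')(O, C) = Mul(Rational(-1, 8), Mul(O, C)) = Mul(Rational(-1, 8), Mul(C, O)) = Mul(Rational(-1, 8), C, O))
N = Rational(8733, 8) (N = Mul(Rational(-1, 8), Add(146, 67), -41) = Mul(Rational(-1, 8), 213, -41) = Rational(8733, 8) ≈ 1091.6)
q = Add(-1041, Mul(121, I, Pow(114, Rational(1, 2)))) (q = Add(Mul(121, Pow(-114, Rational(1, 2))), Mul(-1, 1041)) = Add(Mul(121, Mul(I, Pow(114, Rational(1, 2)))), -1041) = Add(Mul(121, I, Pow(114, Rational(1, 2))), -1041) = Add(-1041, Mul(121, I, Pow(114, Rational(1, 2)))) ≈ Add(-1041.0, Mul(1291.9, I)))
Pow(Add(q, N), -1) = Pow(Add(Add(-1041, Mul(121, I, Pow(114, Rational(1, 2)))), Rational(8733, 8)), -1) = Pow(Add(Rational(405, 8), Mul(121, I, Pow(114, Rational(1, 2)))), -1)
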